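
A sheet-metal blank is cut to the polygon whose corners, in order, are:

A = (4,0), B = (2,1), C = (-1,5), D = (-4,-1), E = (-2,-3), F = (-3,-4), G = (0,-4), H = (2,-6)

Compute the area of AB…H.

44.5

Apply the shoelace formula: 2A = Σ (x_i·y_{i+1} − x_{i+1}·y_i), indices taken mod 8.
A→B: (4)(1) − (2)(0) = 4
B→C: (2)(5) − (-1)(1) = 11
C→D: (-1)(-1) − (-4)(5) = 21
D→E: (-4)(-3) − (-2)(-1) = 10
E→F: (-2)(-4) − (-3)(-3) = -1
F→G: (-3)(-4) − (0)(-4) = 12
G→H: (0)(-6) − (2)(-4) = 8
H→A: (2)(0) − (4)(-6) = 24
Σ = 89
Area = |Σ|/2 = 44.5.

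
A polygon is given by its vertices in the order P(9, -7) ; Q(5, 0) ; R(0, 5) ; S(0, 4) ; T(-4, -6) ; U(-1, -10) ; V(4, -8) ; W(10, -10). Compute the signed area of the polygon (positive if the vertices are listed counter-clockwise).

109

Apply Gauss's area formula: 2A = Σ (x_i·y_{i+1} − x_{i+1}·y_i), indices taken mod 8.
Σ = (35) + (25) + (0) + (16) + (34) + (48) + (40) + (20) = 218
Signed area = Σ/2 = 109 (positive ⇒ counter-clockwise traversal).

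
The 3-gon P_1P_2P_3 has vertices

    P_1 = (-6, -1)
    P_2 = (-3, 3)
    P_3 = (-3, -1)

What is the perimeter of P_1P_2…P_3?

12

|P_1P_2| = √((3)² + (4)²) = √25 = 5
|P_2P_3| = √((0)² + (-4)²) = √16 = 4
|P_3P_1| = √((-3)² + (0)²) = √9 = 3
Perimeter = 5 + 4 + 3 = 12.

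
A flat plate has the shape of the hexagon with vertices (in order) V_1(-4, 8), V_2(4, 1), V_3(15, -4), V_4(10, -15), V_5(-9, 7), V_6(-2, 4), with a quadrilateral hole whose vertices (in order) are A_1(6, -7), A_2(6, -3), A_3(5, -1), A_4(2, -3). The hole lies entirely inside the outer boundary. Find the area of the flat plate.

Outer boundary:
Σ = (-36) + (-31) + (-185) + (-65) + (-22) + (0) = -339
Area = |Σ|/2 = 169.5.
Hole:
A_1→A_2: (6)(-3) − (6)(-7) = 24
A_2→A_3: (6)(-1) − (5)(-3) = 9
A_3→A_4: (5)(-3) − (2)(-1) = -13
A_4→A_1: (2)(-7) − (6)(-3) = 4
Σ = 24
Area = |Σ|/2 = 12.
Net area = 169.5 − 12 = 157.5.

157.5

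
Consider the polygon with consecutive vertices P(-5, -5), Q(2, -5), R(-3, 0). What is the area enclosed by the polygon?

Apply the shoelace formula: 2A = Σ (x_i·y_{i+1} − x_{i+1}·y_i), indices taken mod 3.
Cross-terms: 35, -15, 15  ⇒  Σ = 35
Area = |Σ|/2 = 17.5.

17.5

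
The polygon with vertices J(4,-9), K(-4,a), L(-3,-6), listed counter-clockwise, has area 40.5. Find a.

6

The doubled signed area Σ (x_i y_{i+1} − x_{i+1} y_i) is linear in a.
With a=0 it equals 39; the coefficient of a is 7 (from the two edges through K).
So 7·a + 39 = 2·40.5 = 81 ⇒ a = 6.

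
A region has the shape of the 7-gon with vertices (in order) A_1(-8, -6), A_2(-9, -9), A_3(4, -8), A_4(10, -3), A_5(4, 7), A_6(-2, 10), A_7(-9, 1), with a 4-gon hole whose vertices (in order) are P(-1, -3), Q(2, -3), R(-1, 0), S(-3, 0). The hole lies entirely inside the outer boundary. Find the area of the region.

232.5

Outer boundary:
Apply the shoelace formula: 2A = Σ (x_i·y_{i+1} − x_{i+1}·y_i), indices taken mod 7.
A_1→A_2: (-8)(-9) − (-9)(-6) = 18
A_2→A_3: (-9)(-8) − (4)(-9) = 108
A_3→A_4: (4)(-3) − (10)(-8) = 68
A_4→A_5: (10)(7) − (4)(-3) = 82
A_5→A_6: (4)(10) − (-2)(7) = 54
A_6→A_7: (-2)(1) − (-9)(10) = 88
A_7→A_1: (-9)(-6) − (-8)(1) = 62
Σ = 480
Area = |Σ|/2 = 240.
Hole:
Σ = (9) + (-3) + (0) + (9) = 15
Area = |Σ|/2 = 7.5.
Net area = 240 − 7.5 = 232.5.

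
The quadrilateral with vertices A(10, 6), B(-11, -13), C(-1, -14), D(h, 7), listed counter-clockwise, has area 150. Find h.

Write out the shoelace sum; only the two edges meeting at D involve h:
2·Area = [((-1)·7 − h·(-14)) + (h·6 − 10·7)] + 77
       = 20·h + 0 = 300
⇒ h = 15.

15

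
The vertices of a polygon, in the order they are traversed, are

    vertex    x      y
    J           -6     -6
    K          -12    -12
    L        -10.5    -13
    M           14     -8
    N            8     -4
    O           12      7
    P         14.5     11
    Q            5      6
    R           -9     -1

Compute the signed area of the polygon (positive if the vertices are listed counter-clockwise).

Apply Gauss's area formula: 2A = Σ (x_i·y_{i+1} − x_{i+1}·y_i), indices taken mod 9.
Σ = (0) + (30) + (266) + (8) + (104) + (30.5) + (32) + (49) + (48) = 567.5
Signed area = Σ/2 = 283.75 (positive ⇒ counter-clockwise traversal).

283.75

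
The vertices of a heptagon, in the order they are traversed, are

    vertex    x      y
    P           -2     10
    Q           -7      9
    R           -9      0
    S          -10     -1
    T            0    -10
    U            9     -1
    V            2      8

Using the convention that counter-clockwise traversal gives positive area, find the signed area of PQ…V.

Apply Gauss's area formula: 2A = Σ (x_i·y_{i+1} − x_{i+1}·y_i), indices taken mod 7.
Σ = (52) + (81) + (9) + (100) + (90) + (74) + (36) = 442
Signed area = Σ/2 = 221 (positive ⇒ counter-clockwise traversal).

221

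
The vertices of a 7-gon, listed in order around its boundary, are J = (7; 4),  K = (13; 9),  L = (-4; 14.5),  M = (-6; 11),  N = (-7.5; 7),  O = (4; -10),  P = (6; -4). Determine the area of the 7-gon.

Σ = (11) + (224.5) + (43) + (40.5) + (47) + (44) + (52) = 462
Area = |Σ|/2 = 231.

231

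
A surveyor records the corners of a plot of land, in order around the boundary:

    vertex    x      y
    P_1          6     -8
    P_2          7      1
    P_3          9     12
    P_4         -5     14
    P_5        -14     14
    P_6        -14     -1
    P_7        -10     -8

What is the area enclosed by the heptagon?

Σ = (62) + (75) + (186) + (126) + (210) + (102) + (128) = 889
Area = |Σ|/2 = 444.5.

444.5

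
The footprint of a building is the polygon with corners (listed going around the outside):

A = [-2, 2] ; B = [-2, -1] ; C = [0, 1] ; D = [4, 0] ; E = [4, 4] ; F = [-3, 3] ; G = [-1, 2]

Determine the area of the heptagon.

19.5

Apply Gauss's area formula: 2A = Σ (x_i·y_{i+1} − x_{i+1}·y_i), indices taken mod 7.
Σ = (6) + (-2) + (-4) + (16) + (24) + (-3) + (2) = 39
Area = |Σ|/2 = 19.5.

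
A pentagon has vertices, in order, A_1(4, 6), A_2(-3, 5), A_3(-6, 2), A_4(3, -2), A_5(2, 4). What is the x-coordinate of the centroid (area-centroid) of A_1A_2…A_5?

Apply Gauss's area formula. First the cross-terms c_i = x_i·y_{i+1} − x_{i+1}·y_i:
  38, 24, 6, 16, -4  ⇒  2A = 80, A = 40.
Then Σ (x_i + x_{i+1})·c_i = -140, so x̄ = -140 / (6·40) = -7/12.

-7/12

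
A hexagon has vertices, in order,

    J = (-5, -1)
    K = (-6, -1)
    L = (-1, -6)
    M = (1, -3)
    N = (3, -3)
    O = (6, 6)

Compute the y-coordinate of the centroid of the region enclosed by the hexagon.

-44/109

Apply the shoelace (surveyor's) formula. First the cross-terms c_i = x_i·y_{i+1} − x_{i+1}·y_i:
  -1, 35, 9, 6, 36, 24  ⇒  2A = 109, A = 54.5.
Then Σ (y_i + y_{i+1})·c_i = -132, so ȳ = -132 / (6·54.5) = -44/109.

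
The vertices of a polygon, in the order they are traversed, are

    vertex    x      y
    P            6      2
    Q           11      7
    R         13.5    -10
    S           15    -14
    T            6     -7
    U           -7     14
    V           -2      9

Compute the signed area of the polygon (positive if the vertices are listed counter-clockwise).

-151.25

Apply the surveyor's formula: 2A = Σ (x_i·y_{i+1} − x_{i+1}·y_i), indices taken mod 7.
Σ = (20) + (-204.5) + (-39) + (-21) + (35) + (-35) + (-58) = -302.5
Signed area = Σ/2 = -151.25 (negative ⇒ clockwise traversal).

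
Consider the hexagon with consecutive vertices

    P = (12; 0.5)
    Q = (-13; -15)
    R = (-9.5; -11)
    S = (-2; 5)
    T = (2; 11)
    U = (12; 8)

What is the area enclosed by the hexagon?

240.25

Apply the shoelace formula: 2A = Σ (x_i·y_{i+1} − x_{i+1}·y_i), indices taken mod 6.
Σ = (-173.5) + (0.5) + (-69.5) + (-32) + (-116) + (-90) = -480.5
Area = |Σ|/2 = 240.25.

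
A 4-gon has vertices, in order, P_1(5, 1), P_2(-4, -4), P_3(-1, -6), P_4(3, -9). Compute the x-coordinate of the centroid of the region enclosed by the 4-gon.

322/237

Apply the surveyor's formula. First the cross-terms c_i = x_i·y_{i+1} − x_{i+1}·y_i:
  -16, 20, 27, 48  ⇒  2A = 79, A = 39.5.
Then Σ (x_i + x_{i+1})·c_i = 322, so x̄ = 322 / (6·39.5) = 322/237.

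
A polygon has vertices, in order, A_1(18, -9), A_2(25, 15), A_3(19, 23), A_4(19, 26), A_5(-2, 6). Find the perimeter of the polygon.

|A_1A_2| = √((7)² + (24)²) = √625 = 25
|A_2A_3| = √((-6)² + (8)²) = √100 = 10
|A_3A_4| = √((0)² + (3)²) = √9 = 3
|A_4A_5| = √((-21)² + (-20)²) = √841 = 29
|A_5A_1| = √((20)² + (-15)²) = √625 = 25
Perimeter = 25 + 10 + 3 + 29 + 25 = 92.

92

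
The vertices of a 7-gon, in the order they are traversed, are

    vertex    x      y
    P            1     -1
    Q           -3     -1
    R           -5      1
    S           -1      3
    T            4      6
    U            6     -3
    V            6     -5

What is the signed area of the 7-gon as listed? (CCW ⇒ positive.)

P→Q: (1)(-1) − (-3)(-1) = -4
Q→R: (-3)(1) − (-5)(-1) = -8
R→S: (-5)(3) − (-1)(1) = -14
S→T: (-1)(6) − (4)(3) = -18
T→U: (4)(-3) − (6)(6) = -48
U→V: (6)(-5) − (6)(-3) = -12
V→P: (6)(-1) − (1)(-5) = -1
Σ = -105
Signed area = Σ/2 = -52.5 (negative ⇒ clockwise traversal).

-52.5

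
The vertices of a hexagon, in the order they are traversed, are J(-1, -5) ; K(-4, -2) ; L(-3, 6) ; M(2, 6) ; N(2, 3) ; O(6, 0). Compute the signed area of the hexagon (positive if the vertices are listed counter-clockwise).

Apply Gauss's area formula: 2A = Σ (x_i·y_{i+1} − x_{i+1}·y_i), indices taken mod 6.
Σ = (-18) + (-30) + (-30) + (-6) + (-18) + (-30) = -132
Signed area = Σ/2 = -66 (negative ⇒ clockwise traversal).

-66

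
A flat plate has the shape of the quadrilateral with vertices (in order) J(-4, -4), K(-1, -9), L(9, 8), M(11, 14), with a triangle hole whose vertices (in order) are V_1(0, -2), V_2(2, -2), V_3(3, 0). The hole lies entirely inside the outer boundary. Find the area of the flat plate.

Outer boundary:
Apply the shoelace formula: 2A = Σ (x_i·y_{i+1} − x_{i+1}·y_i), indices taken mod 4.
Σ = (32) + (73) + (38) + (12) = 155
Area = |Σ|/2 = 77.5.
Hole:
Apply the surveyor's formula: 2A = Σ (x_i·y_{i+1} − x_{i+1}·y_i), indices taken mod 3.
Σ = (4) + (6) + (-6) = 4
Area = |Σ|/2 = 2.
Net area = 77.5 − 2 = 75.5.

75.5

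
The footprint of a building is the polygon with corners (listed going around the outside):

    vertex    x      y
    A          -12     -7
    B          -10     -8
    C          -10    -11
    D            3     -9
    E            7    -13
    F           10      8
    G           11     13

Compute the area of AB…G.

255

Apply the shoelace formula: 2A = Σ (x_i·y_{i+1} − x_{i+1}·y_i), indices taken mod 7.
Cross-terms: 26, 30, 123, 24, 186, 42, 79  ⇒  Σ = 510
Area = |Σ|/2 = 255.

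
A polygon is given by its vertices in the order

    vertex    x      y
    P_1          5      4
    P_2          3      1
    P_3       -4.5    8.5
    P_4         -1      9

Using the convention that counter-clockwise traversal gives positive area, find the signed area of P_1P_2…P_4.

-29

Apply Gauss's area formula: 2A = Σ (x_i·y_{i+1} − x_{i+1}·y_i), indices taken mod 4.
Σ = (-7) + (30) + (-32) + (-49) = -58
Signed area = Σ/2 = -29 (negative ⇒ clockwise traversal).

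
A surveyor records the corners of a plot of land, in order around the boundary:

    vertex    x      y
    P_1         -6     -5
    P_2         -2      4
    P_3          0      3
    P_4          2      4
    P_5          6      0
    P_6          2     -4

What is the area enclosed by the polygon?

64

Σ = (-34) + (-6) + (-6) + (-24) + (-24) + (-34) = -128
Area = |Σ|/2 = 64.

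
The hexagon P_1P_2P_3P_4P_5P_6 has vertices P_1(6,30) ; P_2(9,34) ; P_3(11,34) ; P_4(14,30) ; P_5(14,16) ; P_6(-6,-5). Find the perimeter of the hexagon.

|P_1P_2| = √((3)² + (4)²) = √25 = 5
|P_2P_3| = √((2)² + (0)²) = √4 = 2
|P_3P_4| = √((3)² + (-4)²) = √25 = 5
|P_4P_5| = √((0)² + (-14)²) = √196 = 14
|P_5P_6| = √((-20)² + (-21)²) = √841 = 29
|P_6P_1| = √((12)² + (35)²) = √1369 = 37
Perimeter = 5 + 2 + 5 + 14 + 29 + 37 = 92.

92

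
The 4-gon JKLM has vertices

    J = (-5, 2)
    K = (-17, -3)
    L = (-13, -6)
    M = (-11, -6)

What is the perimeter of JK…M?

|JK| = √((-12)² + (-5)²) = √169 = 13
|KL| = √((4)² + (-3)²) = √25 = 5
|LM| = √((2)² + (0)²) = √4 = 2
|MJ| = √((6)² + (8)²) = √100 = 10
Perimeter = 13 + 5 + 2 + 10 = 30.

30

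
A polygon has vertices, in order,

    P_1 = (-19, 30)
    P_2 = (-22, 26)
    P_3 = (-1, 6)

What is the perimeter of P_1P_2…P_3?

64

|P_1P_2| = √((-3)² + (-4)²) = √25 = 5
|P_2P_3| = √((21)² + (-20)²) = √841 = 29
|P_3P_1| = √((-18)² + (24)²) = √900 = 30
Perimeter = 5 + 29 + 30 = 64.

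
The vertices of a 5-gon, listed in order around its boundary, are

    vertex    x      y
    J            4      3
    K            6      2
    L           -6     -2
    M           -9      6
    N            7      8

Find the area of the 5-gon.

J→K: (4)(2) − (6)(3) = -10
K→L: (6)(-2) − (-6)(2) = 0
L→M: (-6)(6) − (-9)(-2) = -54
M→N: (-9)(8) − (7)(6) = -114
N→J: (7)(3) − (4)(8) = -11
Σ = -189
Area = |Σ|/2 = 94.5.

94.5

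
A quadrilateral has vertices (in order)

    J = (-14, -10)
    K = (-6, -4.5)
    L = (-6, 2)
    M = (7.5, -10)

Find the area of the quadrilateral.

103

Σ = (3) + (-39) + (45) + (-215) = -206
Area = |Σ|/2 = 103.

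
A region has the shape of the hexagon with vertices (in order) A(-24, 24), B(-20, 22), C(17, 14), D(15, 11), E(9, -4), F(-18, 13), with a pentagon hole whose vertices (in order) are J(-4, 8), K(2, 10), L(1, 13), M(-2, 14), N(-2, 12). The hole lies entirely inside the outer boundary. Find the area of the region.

Outer boundary:
Apply Gauss's area formula: 2A = Σ (x_i·y_{i+1} − x_{i+1}·y_i), indices taken mod 6.
Cross-terms: -48, -654, -23, -159, 45, -120  ⇒  Σ = -959
Area = |Σ|/2 = 479.5.
Hole:
Cross-terms: -56, 16, 40, 4, 32  ⇒  Σ = 36
Area = |Σ|/2 = 18.
Net area = 479.5 − 18 = 461.5.

461.5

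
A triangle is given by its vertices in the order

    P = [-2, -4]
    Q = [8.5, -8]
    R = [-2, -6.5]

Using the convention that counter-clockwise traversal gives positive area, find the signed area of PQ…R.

Apply the shoelace (surveyor's) formula: 2A = Σ (x_i·y_{i+1} − x_{i+1}·y_i), indices taken mod 3.
Σ = (50) + (-71.25) + (-5) = -26.25
Signed area = Σ/2 = -13.125 (negative ⇒ clockwise traversal).

-13.125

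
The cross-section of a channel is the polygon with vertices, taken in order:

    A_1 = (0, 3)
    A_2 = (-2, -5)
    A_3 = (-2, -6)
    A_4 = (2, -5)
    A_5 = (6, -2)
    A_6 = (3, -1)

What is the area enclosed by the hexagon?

Apply the shoelace (surveyor's) formula: 2A = Σ (x_i·y_{i+1} − x_{i+1}·y_i), indices taken mod 6.
A_1→A_2: (0)(-5) − (-2)(3) = 6
A_2→A_3: (-2)(-6) − (-2)(-5) = 2
A_3→A_4: (-2)(-5) − (2)(-6) = 22
A_4→A_5: (2)(-2) − (6)(-5) = 26
A_5→A_6: (6)(-1) − (3)(-2) = 0
A_6→A_1: (3)(3) − (0)(-1) = 9
Σ = 65
Area = |Σ|/2 = 32.5.

32.5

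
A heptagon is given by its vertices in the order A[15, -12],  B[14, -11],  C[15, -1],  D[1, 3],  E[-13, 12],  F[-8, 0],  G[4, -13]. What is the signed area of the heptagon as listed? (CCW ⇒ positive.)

299

Apply the shoelace formula: 2A = Σ (x_i·y_{i+1} − x_{i+1}·y_i), indices taken mod 7.
Σ = (3) + (151) + (46) + (51) + (96) + (104) + (147) = 598
Signed area = Σ/2 = 299 (positive ⇒ counter-clockwise traversal).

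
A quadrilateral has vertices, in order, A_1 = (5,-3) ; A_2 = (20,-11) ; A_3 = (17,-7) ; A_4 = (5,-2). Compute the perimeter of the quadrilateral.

36

|A_1A_2| = √((15)² + (-8)²) = √289 = 17
|A_2A_3| = √((-3)² + (4)²) = √25 = 5
|A_3A_4| = √((-12)² + (5)²) = √169 = 13
|A_4A_1| = √((0)² + (-1)²) = √1 = 1
Perimeter = 17 + 5 + 13 + 1 = 36.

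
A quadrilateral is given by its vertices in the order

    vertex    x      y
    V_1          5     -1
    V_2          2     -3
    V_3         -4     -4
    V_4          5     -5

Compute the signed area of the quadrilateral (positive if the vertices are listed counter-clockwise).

13.5

Apply the shoelace formula: 2A = Σ (x_i·y_{i+1} − x_{i+1}·y_i), indices taken mod 4.
V_1→V_2: (5)(-3) − (2)(-1) = -13
V_2→V_3: (2)(-4) − (-4)(-3) = -20
V_3→V_4: (-4)(-5) − (5)(-4) = 40
V_4→V_1: (5)(-1) − (5)(-5) = 20
Σ = 27
Signed area = Σ/2 = 13.5 (positive ⇒ counter-clockwise traversal).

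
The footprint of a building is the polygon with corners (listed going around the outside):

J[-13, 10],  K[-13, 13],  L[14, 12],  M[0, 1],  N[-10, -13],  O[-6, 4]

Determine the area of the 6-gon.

Apply the shoelace (surveyor's) formula: 2A = Σ (x_i·y_{i+1} − x_{i+1}·y_i), indices taken mod 6.
Σ = (-39) + (-338) + (14) + (10) + (-118) + (-8) = -479
Area = |Σ|/2 = 239.5.

239.5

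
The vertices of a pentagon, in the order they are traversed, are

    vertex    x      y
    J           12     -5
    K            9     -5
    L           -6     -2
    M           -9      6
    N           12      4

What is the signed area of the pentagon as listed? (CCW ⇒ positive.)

Apply Gauss's area formula: 2A = Σ (x_i·y_{i+1} − x_{i+1}·y_i), indices taken mod 5.
Σ = (-15) + (-48) + (-54) + (-108) + (-108) = -333
Signed area = Σ/2 = -166.5 (negative ⇒ clockwise traversal).

-166.5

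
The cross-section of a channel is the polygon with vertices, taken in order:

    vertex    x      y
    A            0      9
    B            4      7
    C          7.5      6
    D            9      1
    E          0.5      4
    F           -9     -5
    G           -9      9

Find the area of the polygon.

124.5

Apply the shoelace (surveyor's) formula: 2A = Σ (x_i·y_{i+1} − x_{i+1}·y_i), indices taken mod 7.
A→B: (0)(7) − (4)(9) = -36
B→C: (4)(6) − (7.5)(7) = -28.5
C→D: (7.5)(1) − (9)(6) = -46.5
D→E: (9)(4) − (0.5)(1) = 35.5
E→F: (0.5)(-5) − (-9)(4) = 33.5
F→G: (-9)(9) − (-9)(-5) = -126
G→A: (-9)(9) − (0)(9) = -81
Σ = -249
Area = |Σ|/2 = 124.5.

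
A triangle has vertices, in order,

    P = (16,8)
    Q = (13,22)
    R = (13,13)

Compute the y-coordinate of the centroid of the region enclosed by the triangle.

43/3

Apply Gauss's area formula. First the cross-terms c_i = x_i·y_{i+1} − x_{i+1}·y_i:
  248, -117, -104  ⇒  2A = 27, A = 13.5.
Then Σ (y_i + y_{i+1})·c_i = 1161, so ȳ = 1161 / (6·13.5) = 43/3.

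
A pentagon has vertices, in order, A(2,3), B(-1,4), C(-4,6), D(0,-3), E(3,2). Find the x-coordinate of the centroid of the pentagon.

Apply the surveyor's formula. First the cross-terms c_i = x_i·y_{i+1} − x_{i+1}·y_i:
  11, 10, 12, 9, 5  ⇒  2A = 47, A = 23.5.
Then Σ (x_i + x_{i+1})·c_i = -35, so x̄ = -35 / (6·23.5) = -35/141.

-35/141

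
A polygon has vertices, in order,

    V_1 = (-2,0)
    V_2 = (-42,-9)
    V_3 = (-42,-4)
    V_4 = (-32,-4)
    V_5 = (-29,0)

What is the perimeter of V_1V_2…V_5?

|V_1V_2| = √((-40)² + (-9)²) = √1681 = 41
|V_2V_3| = √((0)² + (5)²) = √25 = 5
|V_3V_4| = √((10)² + (0)²) = √100 = 10
|V_4V_5| = √((3)² + (4)²) = √25 = 5
|V_5V_1| = √((27)² + (0)²) = √729 = 27
Perimeter = 41 + 5 + 10 + 5 + 27 = 88.

88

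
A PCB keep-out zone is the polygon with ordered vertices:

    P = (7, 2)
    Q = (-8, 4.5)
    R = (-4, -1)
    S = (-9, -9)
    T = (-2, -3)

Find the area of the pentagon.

Apply the surveyor's formula: 2A = Σ (x_i·y_{i+1} − x_{i+1}·y_i), indices taken mod 5.
P→Q: (7)(4.5) − (-8)(2) = 47.5
Q→R: (-8)(-1) − (-4)(4.5) = 26
R→S: (-4)(-9) − (-9)(-1) = 27
S→T: (-9)(-3) − (-2)(-9) = 9
T→P: (-2)(2) − (7)(-3) = 17
Σ = 126.5
Area = |Σ|/2 = 63.25.

63.25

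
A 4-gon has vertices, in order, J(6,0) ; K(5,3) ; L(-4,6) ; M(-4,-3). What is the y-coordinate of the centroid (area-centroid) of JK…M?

27/19

Apply the surveyor's formula. First the cross-terms c_i = x_i·y_{i+1} − x_{i+1}·y_i:
  18, 42, 36, 18  ⇒  2A = 114, A = 57.
Then Σ (y_i + y_{i+1})·c_i = 486, so ȳ = 486 / (6·57) = 27/19.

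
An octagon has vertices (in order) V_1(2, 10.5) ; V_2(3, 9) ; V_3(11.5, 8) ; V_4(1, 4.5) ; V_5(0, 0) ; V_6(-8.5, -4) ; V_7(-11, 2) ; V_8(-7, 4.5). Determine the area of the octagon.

Apply the shoelace formula: 2A = Σ (x_i·y_{i+1} − x_{i+1}·y_i), indices taken mod 8.
Σ = (-13.5) + (-79.5) + (43.75) + (0) + (0) + (-61) + (-35.5) + (-82.5) = -228.25
Area = |Σ|/2 = 114.125.

114.125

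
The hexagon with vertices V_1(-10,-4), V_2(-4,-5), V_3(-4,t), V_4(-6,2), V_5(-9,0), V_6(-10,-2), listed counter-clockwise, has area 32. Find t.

The doubled signed area Σ (x_i y_{i+1} − x_{i+1} y_i) is linear in t.
With t=0 it equals 62; the coefficient of t is 2 (from the two edges through V_3).
So 2·t + 62 = 2·32 = 64 ⇒ t = 1.

1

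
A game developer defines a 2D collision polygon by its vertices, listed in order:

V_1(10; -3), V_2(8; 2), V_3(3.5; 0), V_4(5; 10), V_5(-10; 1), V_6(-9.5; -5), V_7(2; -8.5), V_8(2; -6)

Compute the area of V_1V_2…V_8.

Apply the shoelace (surveyor's) formula: 2A = Σ (x_i·y_{i+1} − x_{i+1}·y_i), indices taken mod 8.
V_1→V_2: (10)(2) − (8)(-3) = 44
V_2→V_3: (8)(0) − (3.5)(2) = -7
V_3→V_4: (3.5)(10) − (5)(0) = 35
V_4→V_5: (5)(1) − (-10)(10) = 105
V_5→V_6: (-10)(-5) − (-9.5)(1) = 59.5
V_6→V_7: (-9.5)(-8.5) − (2)(-5) = 90.75
V_7→V_8: (2)(-6) − (2)(-8.5) = 5
V_8→V_1: (2)(-3) − (10)(-6) = 54
Σ = 386.25
Area = |Σ|/2 = 193.125.

193.125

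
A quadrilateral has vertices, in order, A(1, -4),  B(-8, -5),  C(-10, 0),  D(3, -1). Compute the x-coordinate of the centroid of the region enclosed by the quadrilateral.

Apply the shoelace (surveyor's) formula. First the cross-terms c_i = x_i·y_{i+1} − x_{i+1}·y_i:
  -37, -50, 10, -11  ⇒  2A = -88, A = -44.
Then Σ (x_i + x_{i+1})·c_i = 1045, so x̄ = 1045 / (6·(-44)) = -95/24.

-95/24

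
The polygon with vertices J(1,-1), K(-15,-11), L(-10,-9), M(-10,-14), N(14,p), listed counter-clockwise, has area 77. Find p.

7

Write out the shoelace sum; only the two edges meeting at N involve p:
2·Area = [((-10)·p − 14·(-14)) + (14·(-1) − 1·p)] + 49
       = -11·p + 231 = 154
⇒ p = 7.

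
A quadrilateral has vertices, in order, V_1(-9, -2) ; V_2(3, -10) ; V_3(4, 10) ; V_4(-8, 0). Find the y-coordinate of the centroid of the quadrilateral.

Apply the shoelace (surveyor's) formula. First the cross-terms c_i = x_i·y_{i+1} − x_{i+1}·y_i:
  96, 70, 80, 16  ⇒  2A = 262, A = 131.
Then Σ (y_i + y_{i+1})·c_i = -384, so ȳ = -384 / (6·131) = -64/131.

-64/131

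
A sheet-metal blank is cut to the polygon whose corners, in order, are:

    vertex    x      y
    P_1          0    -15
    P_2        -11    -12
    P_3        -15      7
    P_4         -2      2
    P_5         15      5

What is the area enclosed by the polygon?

Apply the surveyor's formula: 2A = Σ (x_i·y_{i+1} − x_{i+1}·y_i), indices taken mod 5.
P_1→P_2: (0)(-12) − (-11)(-15) = -165
P_2→P_3: (-11)(7) − (-15)(-12) = -257
P_3→P_4: (-15)(2) − (-2)(7) = -16
P_4→P_5: (-2)(5) − (15)(2) = -40
P_5→P_1: (15)(-15) − (0)(5) = -225
Σ = -703
Area = |Σ|/2 = 351.5.

351.5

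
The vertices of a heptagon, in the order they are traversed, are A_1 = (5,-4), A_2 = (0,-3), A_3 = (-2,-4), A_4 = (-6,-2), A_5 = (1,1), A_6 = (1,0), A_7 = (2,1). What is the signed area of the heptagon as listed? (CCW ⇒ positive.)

-29

Apply the surveyor's formula: 2A = Σ (x_i·y_{i+1} − x_{i+1}·y_i), indices taken mod 7.
A_1→A_2: (5)(-3) − (0)(-4) = -15
A_2→A_3: (0)(-4) − (-2)(-3) = -6
A_3→A_4: (-2)(-2) − (-6)(-4) = -20
A_4→A_5: (-6)(1) − (1)(-2) = -4
A_5→A_6: (1)(0) − (1)(1) = -1
A_6→A_7: (1)(1) − (2)(0) = 1
A_7→A_1: (2)(-4) − (5)(1) = -13
Σ = -58
Signed area = Σ/2 = -29 (negative ⇒ clockwise traversal).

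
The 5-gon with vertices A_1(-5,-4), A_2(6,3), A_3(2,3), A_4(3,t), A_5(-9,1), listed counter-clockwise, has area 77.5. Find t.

9

Write out the shoelace sum; only the two edges meeting at A_4 involve t:
2·Area = [(2·t − 3·3) + (3·1 − (-9)·t)] + 62
       = 11·t + 56 = 155
⇒ t = 9.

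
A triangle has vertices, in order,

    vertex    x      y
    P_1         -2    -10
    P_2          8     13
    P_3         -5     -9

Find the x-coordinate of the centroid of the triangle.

Apply Gauss's area formula. First the cross-terms c_i = x_i·y_{i+1} − x_{i+1}·y_i:
  54, -7, 32  ⇒  2A = 79, A = 39.5.
Then Σ (x_i + x_{i+1})·c_i = 79, so x̄ = 79 / (6·39.5) = 1/3.

1/3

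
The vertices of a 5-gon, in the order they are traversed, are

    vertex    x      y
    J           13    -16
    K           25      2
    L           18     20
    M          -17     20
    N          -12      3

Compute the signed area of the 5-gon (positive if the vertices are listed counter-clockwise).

Apply the shoelace formula: 2A = Σ (x_i·y_{i+1} − x_{i+1}·y_i), indices taken mod 5.
J→K: (13)(2) − (25)(-16) = 426
K→L: (25)(20) − (18)(2) = 464
L→M: (18)(20) − (-17)(20) = 700
M→N: (-17)(3) − (-12)(20) = 189
N→J: (-12)(-16) − (13)(3) = 153
Σ = 1932
Signed area = Σ/2 = 966 (positive ⇒ counter-clockwise traversal).

966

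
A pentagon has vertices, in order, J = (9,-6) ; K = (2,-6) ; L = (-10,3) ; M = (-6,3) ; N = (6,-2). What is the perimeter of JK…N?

44

|JK| = √((-7)² + (0)²) = √49 = 7
|KL| = √((-12)² + (9)²) = √225 = 15
|LM| = √((4)² + (0)²) = √16 = 4
|MN| = √((12)² + (-5)²) = √169 = 13
|NJ| = √((3)² + (-4)²) = √25 = 5
Perimeter = 7 + 15 + 4 + 13 + 5 = 44.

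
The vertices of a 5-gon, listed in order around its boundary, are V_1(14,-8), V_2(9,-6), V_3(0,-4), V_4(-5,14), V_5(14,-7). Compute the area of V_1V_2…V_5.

V_1→V_2: (14)(-6) − (9)(-8) = -12
V_2→V_3: (9)(-4) − (0)(-6) = -36
V_3→V_4: (0)(14) − (-5)(-4) = -20
V_4→V_5: (-5)(-7) − (14)(14) = -161
V_5→V_1: (14)(-8) − (14)(-7) = -14
Σ = -243
Area = |Σ|/2 = 121.5.

121.5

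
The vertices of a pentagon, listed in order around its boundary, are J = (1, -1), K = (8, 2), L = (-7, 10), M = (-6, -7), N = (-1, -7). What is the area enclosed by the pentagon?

128

Apply Gauss's area formula: 2A = Σ (x_i·y_{i+1} − x_{i+1}·y_i), indices taken mod 5.
Σ = (10) + (94) + (109) + (35) + (8) = 256
Area = |Σ|/2 = 128.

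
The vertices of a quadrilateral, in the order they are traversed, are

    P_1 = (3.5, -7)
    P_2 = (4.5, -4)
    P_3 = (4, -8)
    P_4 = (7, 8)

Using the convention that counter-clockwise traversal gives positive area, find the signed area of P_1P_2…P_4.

4.25

Apply the shoelace formula: 2A = Σ (x_i·y_{i+1} − x_{i+1}·y_i), indices taken mod 4.
P_1→P_2: (3.5)(-4) − (4.5)(-7) = 17.5
P_2→P_3: (4.5)(-8) − (4)(-4) = -20
P_3→P_4: (4)(8) − (7)(-8) = 88
P_4→P_1: (7)(-7) − (3.5)(8) = -77
Σ = 8.5
Signed area = Σ/2 = 4.25 (positive ⇒ counter-clockwise traversal).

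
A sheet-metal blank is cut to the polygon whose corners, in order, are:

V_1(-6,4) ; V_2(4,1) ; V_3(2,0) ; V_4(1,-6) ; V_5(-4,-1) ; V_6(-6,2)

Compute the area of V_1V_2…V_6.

Apply the shoelace (surveyor's) formula: 2A = Σ (x_i·y_{i+1} − x_{i+1}·y_i), indices taken mod 6.
V_1→V_2: (-6)(1) − (4)(4) = -22
V_2→V_3: (4)(0) − (2)(1) = -2
V_3→V_4: (2)(-6) − (1)(0) = -12
V_4→V_5: (1)(-1) − (-4)(-6) = -25
V_5→V_6: (-4)(2) − (-6)(-1) = -14
V_6→V_1: (-6)(4) − (-6)(2) = -12
Σ = -87
Area = |Σ|/2 = 43.5.

43.5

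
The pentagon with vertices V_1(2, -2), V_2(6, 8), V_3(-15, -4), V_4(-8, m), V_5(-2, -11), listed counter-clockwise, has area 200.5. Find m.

The doubled signed area Σ (x_i y_{i+1} − x_{i+1} y_i) is linear in m.
With m=0 it equals 206; the coefficient of m is -13 (from the two edges through V_4).
So -13·m + 206 = 2·200.5 = 401 ⇒ m = -15.

-15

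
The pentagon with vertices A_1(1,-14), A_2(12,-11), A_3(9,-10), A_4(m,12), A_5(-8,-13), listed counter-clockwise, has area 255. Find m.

The doubled signed area Σ (x_i y_{i+1} − x_{i+1} y_i) is linear in m.
With m=0 it equals 465; the coefficient of m is -3 (from the two edges through A_4).
So -3·m + 465 = 2·255 = 510 ⇒ m = -15.

-15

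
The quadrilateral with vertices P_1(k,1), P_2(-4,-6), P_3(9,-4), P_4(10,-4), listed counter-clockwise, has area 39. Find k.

Write out the shoelace sum; only the two edges meeting at P_1 involve k:
2·Area = [(10·1 − k·(-4)) + (k·(-6) − (-4)·1)] + 74
       = -2·k + 88 = 78
⇒ k = 5.

5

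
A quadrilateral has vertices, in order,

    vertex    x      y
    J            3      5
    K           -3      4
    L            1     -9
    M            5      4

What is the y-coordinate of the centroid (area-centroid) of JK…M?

Apply the shoelace (surveyor's) formula. First the cross-terms c_i = x_i·y_{i+1} − x_{i+1}·y_i:
  27, 23, 49, 13  ⇒  2A = 112, A = 56.
Then Σ (y_i + y_{i+1})·c_i = 0, so ȳ = 0 / (6·56) = 0.

0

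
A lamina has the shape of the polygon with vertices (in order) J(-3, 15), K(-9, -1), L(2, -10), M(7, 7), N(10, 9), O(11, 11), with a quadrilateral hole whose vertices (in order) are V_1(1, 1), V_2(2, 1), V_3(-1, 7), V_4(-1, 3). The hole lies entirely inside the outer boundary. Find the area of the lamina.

251

Outer boundary:
Apply the surveyor's formula: 2A = Σ (x_i·y_{i+1} − x_{i+1}·y_i), indices taken mod 6.
Cross-terms: 138, 92, 84, -7, 11, 198  ⇒  Σ = 516
Area = |Σ|/2 = 258.
Hole:
Apply the shoelace formula: 2A = Σ (x_i·y_{i+1} − x_{i+1}·y_i), indices taken mod 4.
Σ = (-1) + (15) + (4) + (-4) = 14
Area = |Σ|/2 = 7.
Net area = 258 − 7 = 251.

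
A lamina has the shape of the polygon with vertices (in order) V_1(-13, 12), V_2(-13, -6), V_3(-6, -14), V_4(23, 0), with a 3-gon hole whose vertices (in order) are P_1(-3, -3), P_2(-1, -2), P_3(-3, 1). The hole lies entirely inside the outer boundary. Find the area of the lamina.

Outer boundary:
Apply the surveyor's formula: 2A = Σ (x_i·y_{i+1} − x_{i+1}·y_i), indices taken mod 4.
V_1→V_2: (-13)(-6) − (-13)(12) = 234
V_2→V_3: (-13)(-14) − (-6)(-6) = 146
V_3→V_4: (-6)(0) − (23)(-14) = 322
V_4→V_1: (23)(12) − (-13)(0) = 276
Σ = 978
Area = |Σ|/2 = 489.
Hole:
Apply Gauss's area formula: 2A = Σ (x_i·y_{i+1} − x_{i+1}·y_i), indices taken mod 3.
Σ = (3) + (-7) + (12) = 8
Area = |Σ|/2 = 4.
Net area = 489 − 4 = 485.

485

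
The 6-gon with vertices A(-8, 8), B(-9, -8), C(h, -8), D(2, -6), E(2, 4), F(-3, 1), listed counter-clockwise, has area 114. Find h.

-7

The doubled signed area Σ (x_i y_{i+1} − x_{i+1} y_i) is linear in h.
With h=0 it equals 242; the coefficient of h is 2 (from the two edges through C).
So 2·h + 242 = 2·114 = 228 ⇒ h = -7.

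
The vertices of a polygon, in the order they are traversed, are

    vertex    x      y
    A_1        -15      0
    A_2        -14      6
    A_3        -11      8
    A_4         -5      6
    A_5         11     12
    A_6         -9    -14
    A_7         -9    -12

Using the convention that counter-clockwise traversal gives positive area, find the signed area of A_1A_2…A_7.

Apply the shoelace (surveyor's) formula: 2A = Σ (x_i·y_{i+1} − x_{i+1}·y_i), indices taken mod 7.
Σ = (-90) + (-46) + (-26) + (-126) + (-46) + (-18) + (-180) = -532
Signed area = Σ/2 = -266 (negative ⇒ clockwise traversal).

-266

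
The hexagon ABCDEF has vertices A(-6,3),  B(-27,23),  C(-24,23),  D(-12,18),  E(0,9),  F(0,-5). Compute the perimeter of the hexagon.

84

|AB| = √((-21)² + (20)²) = √841 = 29
|BC| = √((3)² + (0)²) = √9 = 3
|CD| = √((12)² + (-5)²) = √169 = 13
|DE| = √((12)² + (-9)²) = √225 = 15
|EF| = √((0)² + (-14)²) = √196 = 14
|FA| = √((-6)² + (8)²) = √100 = 10
Perimeter = 29 + 3 + 13 + 15 + 14 + 10 = 84.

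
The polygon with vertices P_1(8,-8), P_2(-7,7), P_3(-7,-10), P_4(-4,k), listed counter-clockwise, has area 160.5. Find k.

The doubled signed area Σ (x_i y_{i+1} − x_{i+1} y_i) is linear in k.
With k=0 it equals 111; the coefficient of k is -15 (from the two edges through P_4).
So -15·k + 111 = 2·160.5 = 321 ⇒ k = -14.

-14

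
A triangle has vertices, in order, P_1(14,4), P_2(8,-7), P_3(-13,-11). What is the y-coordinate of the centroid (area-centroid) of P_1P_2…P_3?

-14/3

Apply the shoelace (surveyor's) formula. First the cross-terms c_i = x_i·y_{i+1} − x_{i+1}·y_i:
  -130, -179, 102  ⇒  2A = -207, A = -103.5.
Then Σ (y_i + y_{i+1})·c_i = 2898, so ȳ = 2898 / (6·(-103.5)) = -14/3.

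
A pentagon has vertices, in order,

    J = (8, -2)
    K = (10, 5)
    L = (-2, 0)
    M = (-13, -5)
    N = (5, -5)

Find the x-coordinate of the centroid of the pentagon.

Apply the shoelace formula. First the cross-terms c_i = x_i·y_{i+1} − x_{i+1}·y_i:
  60, 10, 10, 90, 30  ⇒  2A = 200, A = 100.
Then Σ (x_i + x_{i+1})·c_i = 680, so x̄ = 680 / (6·100) = 17/15.

17/15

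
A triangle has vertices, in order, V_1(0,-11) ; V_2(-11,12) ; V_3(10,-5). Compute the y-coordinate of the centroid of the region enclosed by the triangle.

Apply Gauss's area formula. First the cross-terms c_i = x_i·y_{i+1} − x_{i+1}·y_i:
  -121, -65, -110  ⇒  2A = -296, A = -148.
Then Σ (y_i + y_{i+1})·c_i = 1184, so ȳ = 1184 / (6·(-148)) = -4/3.

-4/3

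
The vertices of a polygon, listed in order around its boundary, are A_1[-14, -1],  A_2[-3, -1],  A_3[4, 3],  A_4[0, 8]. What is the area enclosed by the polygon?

75

Apply Gauss's area formula: 2A = Σ (x_i·y_{i+1} − x_{i+1}·y_i), indices taken mod 4.
Σ = (11) + (-5) + (32) + (112) = 150
Area = |Σ|/2 = 75.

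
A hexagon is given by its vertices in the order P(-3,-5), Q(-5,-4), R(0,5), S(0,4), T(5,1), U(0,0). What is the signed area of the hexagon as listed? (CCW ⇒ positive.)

-29

Σ = (-13) + (-25) + (0) + (-20) + (0) + (0) = -58
Signed area = Σ/2 = -29 (negative ⇒ clockwise traversal).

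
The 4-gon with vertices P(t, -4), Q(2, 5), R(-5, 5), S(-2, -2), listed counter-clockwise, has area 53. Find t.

5

The doubled signed area Σ (x_i y_{i+1} − x_{i+1} y_i) is linear in t.
With t=0 it equals 71; the coefficient of t is 7 (from the two edges through P).
So 7·t + 71 = 2·53 = 106 ⇒ t = 5.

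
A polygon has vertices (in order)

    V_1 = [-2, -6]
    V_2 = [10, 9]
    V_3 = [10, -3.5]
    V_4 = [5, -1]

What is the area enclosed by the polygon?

Apply the shoelace (surveyor's) formula: 2A = Σ (x_i·y_{i+1} − x_{i+1}·y_i), indices taken mod 4.
V_1→V_2: (-2)(9) − (10)(-6) = 42
V_2→V_3: (10)(-3.5) − (10)(9) = -125
V_3→V_4: (10)(-1) − (5)(-3.5) = 7.5
V_4→V_1: (5)(-6) − (-2)(-1) = -32
Σ = -107.5
Area = |Σ|/2 = 53.75.

53.75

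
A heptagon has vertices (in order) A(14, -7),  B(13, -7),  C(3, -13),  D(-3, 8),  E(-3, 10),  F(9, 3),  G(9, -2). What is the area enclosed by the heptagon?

177.5

A→B: (14)(-7) − (13)(-7) = -7
B→C: (13)(-13) − (3)(-7) = -148
C→D: (3)(8) − (-3)(-13) = -15
D→E: (-3)(10) − (-3)(8) = -6
E→F: (-3)(3) − (9)(10) = -99
F→G: (9)(-2) − (9)(3) = -45
G→A: (9)(-7) − (14)(-2) = -35
Σ = -355
Area = |Σ|/2 = 177.5.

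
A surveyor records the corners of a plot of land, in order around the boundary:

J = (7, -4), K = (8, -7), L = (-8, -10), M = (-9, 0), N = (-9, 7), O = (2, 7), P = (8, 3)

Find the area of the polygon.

Apply the shoelace formula: 2A = Σ (x_i·y_{i+1} − x_{i+1}·y_i), indices taken mod 7.
J→K: (7)(-7) − (8)(-4) = -17
K→L: (8)(-10) − (-8)(-7) = -136
L→M: (-8)(0) − (-9)(-10) = -90
M→N: (-9)(7) − (-9)(0) = -63
N→O: (-9)(7) − (2)(7) = -77
O→P: (2)(3) − (8)(7) = -50
P→J: (8)(-4) − (7)(3) = -53
Σ = -486
Area = |Σ|/2 = 243.

243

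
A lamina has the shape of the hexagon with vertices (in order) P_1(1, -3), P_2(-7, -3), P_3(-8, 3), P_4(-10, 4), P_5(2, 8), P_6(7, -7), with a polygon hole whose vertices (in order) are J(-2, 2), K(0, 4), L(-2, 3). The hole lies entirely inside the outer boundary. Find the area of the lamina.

120.5

Outer boundary:
Apply the shoelace formula: 2A = Σ (x_i·y_{i+1} − x_{i+1}·y_i), indices taken mod 6.
P_1→P_2: (1)(-3) − (-7)(-3) = -24
P_2→P_3: (-7)(3) − (-8)(-3) = -45
P_3→P_4: (-8)(4) − (-10)(3) = -2
P_4→P_5: (-10)(8) − (2)(4) = -88
P_5→P_6: (2)(-7) − (7)(8) = -70
P_6→P_1: (7)(-3) − (1)(-7) = -14
Σ = -243
Area = |Σ|/2 = 121.5.
Hole:
Apply the shoelace formula: 2A = Σ (x_i·y_{i+1} − x_{i+1}·y_i), indices taken mod 3.
J→K: (-2)(4) − (0)(2) = -8
K→L: (0)(3) − (-2)(4) = 8
L→J: (-2)(2) − (-2)(3) = 2
Σ = 2
Area = |Σ|/2 = 1.
Net area = 121.5 − 1 = 120.5.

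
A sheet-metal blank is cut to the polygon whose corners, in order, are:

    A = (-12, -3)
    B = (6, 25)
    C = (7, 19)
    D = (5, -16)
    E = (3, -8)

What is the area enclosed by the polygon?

Apply the surveyor's formula: 2A = Σ (x_i·y_{i+1} − x_{i+1}·y_i), indices taken mod 5.
Σ = (-282) + (-61) + (-207) + (8) + (-105) = -647
Area = |Σ|/2 = 323.5.

323.5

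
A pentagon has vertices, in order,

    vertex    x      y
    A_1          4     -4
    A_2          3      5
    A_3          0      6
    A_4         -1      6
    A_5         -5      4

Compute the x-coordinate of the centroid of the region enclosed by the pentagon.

56/129

Apply the surveyor's formula. First the cross-terms c_i = x_i·y_{i+1} − x_{i+1}·y_i:
  32, 18, 6, 26, 4  ⇒  2A = 86, A = 43.
Then Σ (x_i + x_{i+1})·c_i = 112, so x̄ = 112 / (6·43) = 56/129.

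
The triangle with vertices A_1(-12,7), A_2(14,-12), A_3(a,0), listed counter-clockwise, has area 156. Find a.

The doubled signed area Σ (x_i y_{i+1} − x_{i+1} y_i) is linear in a.
With a=0 it equals 46; the coefficient of a is 19 (from the two edges through A_3).
So 19·a + 46 = 2·156 = 312 ⇒ a = 14.

14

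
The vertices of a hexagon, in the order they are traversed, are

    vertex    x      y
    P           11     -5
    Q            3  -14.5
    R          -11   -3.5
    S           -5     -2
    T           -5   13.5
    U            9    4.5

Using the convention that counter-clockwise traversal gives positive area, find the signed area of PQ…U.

Apply the shoelace (surveyor's) formula: 2A = Σ (x_i·y_{i+1} − x_{i+1}·y_i), indices taken mod 6.
P→Q: (11)(-14.5) − (3)(-5) = -144.5
Q→R: (3)(-3.5) − (-11)(-14.5) = -170
R→S: (-11)(-2) − (-5)(-3.5) = 4.5
S→T: (-5)(13.5) − (-5)(-2) = -77.5
T→U: (-5)(4.5) − (9)(13.5) = -144
U→P: (9)(-5) − (11)(4.5) = -94.5
Σ = -626
Signed area = Σ/2 = -313 (negative ⇒ clockwise traversal).

-313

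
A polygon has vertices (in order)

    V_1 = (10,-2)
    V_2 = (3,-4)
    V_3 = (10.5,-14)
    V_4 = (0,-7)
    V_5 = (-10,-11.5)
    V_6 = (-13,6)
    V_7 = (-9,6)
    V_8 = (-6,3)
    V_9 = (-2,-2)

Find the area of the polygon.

180

V_1→V_2: (10)(-4) − (3)(-2) = -34
V_2→V_3: (3)(-14) − (10.5)(-4) = 0
V_3→V_4: (10.5)(-7) − (0)(-14) = -73.5
V_4→V_5: (0)(-11.5) − (-10)(-7) = -70
V_5→V_6: (-10)(6) − (-13)(-11.5) = -209.5
V_6→V_7: (-13)(6) − (-9)(6) = -24
V_7→V_8: (-9)(3) − (-6)(6) = 9
V_8→V_9: (-6)(-2) − (-2)(3) = 18
V_9→V_1: (-2)(-2) − (10)(-2) = 24
Σ = -360
Area = |Σ|/2 = 180.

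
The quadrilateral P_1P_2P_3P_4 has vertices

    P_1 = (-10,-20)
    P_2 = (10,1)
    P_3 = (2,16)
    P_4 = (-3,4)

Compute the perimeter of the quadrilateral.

84

|P_1P_2| = √((20)² + (21)²) = √841 = 29
|P_2P_3| = √((-8)² + (15)²) = √289 = 17
|P_3P_4| = √((-5)² + (-12)²) = √169 = 13
|P_4P_1| = √((-7)² + (-24)²) = √625 = 25
Perimeter = 29 + 17 + 13 + 25 = 84.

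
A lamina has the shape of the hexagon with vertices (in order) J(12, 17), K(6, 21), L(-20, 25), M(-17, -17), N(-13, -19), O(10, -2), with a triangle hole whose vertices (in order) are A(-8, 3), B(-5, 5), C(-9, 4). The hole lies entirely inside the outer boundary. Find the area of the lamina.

Outer boundary:
Apply Gauss's area formula: 2A = Σ (x_i·y_{i+1} − x_{i+1}·y_i), indices taken mod 6.
Cross-terms: 150, 570, 765, 102, 216, 194  ⇒  Σ = 1997
Area = |Σ|/2 = 998.5.
Hole:
Apply the shoelace (surveyor's) formula: 2A = Σ (x_i·y_{i+1} − x_{i+1}·y_i), indices taken mod 3.
Σ = (-25) + (25) + (5) = 5
Area = |Σ|/2 = 2.5.
Net area = 998.5 − 2.5 = 996.

996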